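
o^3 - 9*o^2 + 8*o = o*(o - 8)*(o - 1)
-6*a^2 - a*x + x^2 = (-3*a + x)*(2*a + x)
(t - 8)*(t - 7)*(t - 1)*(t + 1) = t^4 - 15*t^3 + 55*t^2 + 15*t - 56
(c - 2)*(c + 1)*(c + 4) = c^3 + 3*c^2 - 6*c - 8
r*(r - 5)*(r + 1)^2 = r^4 - 3*r^3 - 9*r^2 - 5*r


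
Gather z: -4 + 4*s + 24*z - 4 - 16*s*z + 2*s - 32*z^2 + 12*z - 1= 6*s - 32*z^2 + z*(36 - 16*s) - 9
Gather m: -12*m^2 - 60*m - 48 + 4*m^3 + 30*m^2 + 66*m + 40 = 4*m^3 + 18*m^2 + 6*m - 8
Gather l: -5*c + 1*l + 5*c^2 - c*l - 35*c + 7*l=5*c^2 - 40*c + l*(8 - c)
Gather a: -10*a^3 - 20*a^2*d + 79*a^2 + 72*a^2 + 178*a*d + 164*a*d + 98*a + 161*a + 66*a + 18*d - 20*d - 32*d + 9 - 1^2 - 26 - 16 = -10*a^3 + a^2*(151 - 20*d) + a*(342*d + 325) - 34*d - 34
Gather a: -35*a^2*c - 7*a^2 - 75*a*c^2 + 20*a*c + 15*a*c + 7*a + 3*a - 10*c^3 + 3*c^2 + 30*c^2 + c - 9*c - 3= a^2*(-35*c - 7) + a*(-75*c^2 + 35*c + 10) - 10*c^3 + 33*c^2 - 8*c - 3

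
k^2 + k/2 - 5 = (k - 2)*(k + 5/2)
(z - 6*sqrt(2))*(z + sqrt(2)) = z^2 - 5*sqrt(2)*z - 12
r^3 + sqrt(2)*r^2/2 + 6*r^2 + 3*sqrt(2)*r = r*(r + 6)*(r + sqrt(2)/2)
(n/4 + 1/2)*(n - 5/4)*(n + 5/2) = n^3/4 + 13*n^2/16 - 5*n/32 - 25/16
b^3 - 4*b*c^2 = b*(b - 2*c)*(b + 2*c)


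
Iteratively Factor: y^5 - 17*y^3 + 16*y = (y - 1)*(y^4 + y^3 - 16*y^2 - 16*y) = (y - 4)*(y - 1)*(y^3 + 5*y^2 + 4*y) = y*(y - 4)*(y - 1)*(y^2 + 5*y + 4) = y*(y - 4)*(y - 1)*(y + 1)*(y + 4)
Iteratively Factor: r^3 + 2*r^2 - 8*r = (r + 4)*(r^2 - 2*r) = (r - 2)*(r + 4)*(r)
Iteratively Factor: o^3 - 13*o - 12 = (o - 4)*(o^2 + 4*o + 3) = (o - 4)*(o + 1)*(o + 3)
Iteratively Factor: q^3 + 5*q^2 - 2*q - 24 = (q - 2)*(q^2 + 7*q + 12) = (q - 2)*(q + 4)*(q + 3)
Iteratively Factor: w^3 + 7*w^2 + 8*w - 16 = (w - 1)*(w^2 + 8*w + 16) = (w - 1)*(w + 4)*(w + 4)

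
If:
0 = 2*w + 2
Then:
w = -1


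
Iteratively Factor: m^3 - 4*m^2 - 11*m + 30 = (m + 3)*(m^2 - 7*m + 10) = (m - 5)*(m + 3)*(m - 2)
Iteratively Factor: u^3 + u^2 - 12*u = (u - 3)*(u^2 + 4*u) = u*(u - 3)*(u + 4)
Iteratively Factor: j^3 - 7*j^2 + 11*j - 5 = (j - 5)*(j^2 - 2*j + 1) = (j - 5)*(j - 1)*(j - 1)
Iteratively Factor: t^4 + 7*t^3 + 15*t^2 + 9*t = (t + 3)*(t^3 + 4*t^2 + 3*t) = t*(t + 3)*(t^2 + 4*t + 3) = t*(t + 1)*(t + 3)*(t + 3)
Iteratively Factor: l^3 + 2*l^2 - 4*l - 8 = (l - 2)*(l^2 + 4*l + 4) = (l - 2)*(l + 2)*(l + 2)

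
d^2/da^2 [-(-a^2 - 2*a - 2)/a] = 4/a^3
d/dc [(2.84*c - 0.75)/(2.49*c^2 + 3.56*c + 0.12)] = (-7.0716*c^2 + 3.735*c + 3.0108)/(6.2001*c^4 + 17.7288*c^3 + 13.2712*c^2 + 0.8544*c + 0.0144)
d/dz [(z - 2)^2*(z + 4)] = 3*z^2 - 12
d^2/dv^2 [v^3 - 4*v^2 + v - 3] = 6*v - 8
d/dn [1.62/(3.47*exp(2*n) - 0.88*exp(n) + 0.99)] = (1.4256 - 11.2428*exp(n))*exp(n)/(3.47*exp(2*n) - 0.88*exp(n) + 0.99)^2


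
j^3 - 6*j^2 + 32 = (j - 4)^2*(j + 2)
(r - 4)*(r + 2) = r^2 - 2*r - 8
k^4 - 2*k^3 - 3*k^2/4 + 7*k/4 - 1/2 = (k - 2)*(k - 1/2)^2*(k + 1)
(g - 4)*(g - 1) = g^2 - 5*g + 4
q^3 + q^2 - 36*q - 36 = (q - 6)*(q + 1)*(q + 6)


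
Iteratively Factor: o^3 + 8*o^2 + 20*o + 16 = (o + 2)*(o^2 + 6*o + 8) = (o + 2)^2*(o + 4)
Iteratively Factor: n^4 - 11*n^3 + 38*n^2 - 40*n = (n - 2)*(n^3 - 9*n^2 + 20*n) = n*(n - 2)*(n^2 - 9*n + 20) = n*(n - 5)*(n - 2)*(n - 4)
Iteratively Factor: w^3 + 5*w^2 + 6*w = (w + 2)*(w^2 + 3*w) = w*(w + 2)*(w + 3)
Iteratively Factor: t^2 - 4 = (t + 2)*(t - 2)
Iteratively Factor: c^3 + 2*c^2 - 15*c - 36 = (c - 4)*(c^2 + 6*c + 9) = (c - 4)*(c + 3)*(c + 3)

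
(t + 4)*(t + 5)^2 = t^3 + 14*t^2 + 65*t + 100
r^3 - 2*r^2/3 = r^2*(r - 2/3)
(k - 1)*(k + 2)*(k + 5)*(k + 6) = k^4 + 12*k^3 + 39*k^2 + 8*k - 60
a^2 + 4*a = a*(a + 4)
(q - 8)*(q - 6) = q^2 - 14*q + 48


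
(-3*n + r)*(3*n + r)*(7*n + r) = -63*n^3 - 9*n^2*r + 7*n*r^2 + r^3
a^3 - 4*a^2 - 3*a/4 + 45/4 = (a - 3)*(a - 5/2)*(a + 3/2)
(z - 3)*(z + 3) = z^2 - 9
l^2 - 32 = (l - 4*sqrt(2))*(l + 4*sqrt(2))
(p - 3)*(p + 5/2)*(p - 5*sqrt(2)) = p^3 - 5*sqrt(2)*p^2 - p^2/2 - 15*p/2 + 5*sqrt(2)*p/2 + 75*sqrt(2)/2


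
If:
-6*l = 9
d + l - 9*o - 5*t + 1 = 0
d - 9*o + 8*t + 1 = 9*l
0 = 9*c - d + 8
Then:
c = o - 115/78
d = 9*o - 137/26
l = -3/2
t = -15/13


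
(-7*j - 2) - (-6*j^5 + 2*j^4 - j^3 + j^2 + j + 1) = 6*j^5 - 2*j^4 + j^3 - j^2 - 8*j - 3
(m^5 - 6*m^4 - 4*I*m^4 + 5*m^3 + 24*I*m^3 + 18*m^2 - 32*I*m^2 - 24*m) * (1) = m^5 - 6*m^4 - 4*I*m^4 + 5*m^3 + 24*I*m^3 + 18*m^2 - 32*I*m^2 - 24*m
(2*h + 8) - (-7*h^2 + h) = 7*h^2 + h + 8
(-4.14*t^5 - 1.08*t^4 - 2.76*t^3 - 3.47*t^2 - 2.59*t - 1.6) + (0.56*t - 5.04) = -4.14*t^5 - 1.08*t^4 - 2.76*t^3 - 3.47*t^2 - 2.03*t - 6.64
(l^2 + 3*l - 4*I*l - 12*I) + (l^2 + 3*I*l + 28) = 2*l^2 + 3*l - I*l + 28 - 12*I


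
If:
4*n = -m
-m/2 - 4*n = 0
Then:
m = 0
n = 0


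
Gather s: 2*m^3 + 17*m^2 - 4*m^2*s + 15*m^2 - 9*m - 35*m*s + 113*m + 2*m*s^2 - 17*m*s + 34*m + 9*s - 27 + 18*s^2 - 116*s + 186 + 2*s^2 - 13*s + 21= 2*m^3 + 32*m^2 + 138*m + s^2*(2*m + 20) + s*(-4*m^2 - 52*m - 120) + 180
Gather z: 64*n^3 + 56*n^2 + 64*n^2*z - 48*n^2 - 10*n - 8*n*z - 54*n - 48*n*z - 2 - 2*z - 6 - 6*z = 64*n^3 + 8*n^2 - 64*n + z*(64*n^2 - 56*n - 8) - 8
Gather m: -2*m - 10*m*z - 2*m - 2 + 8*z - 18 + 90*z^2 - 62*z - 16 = m*(-10*z - 4) + 90*z^2 - 54*z - 36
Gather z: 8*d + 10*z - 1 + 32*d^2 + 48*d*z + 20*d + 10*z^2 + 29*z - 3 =32*d^2 + 28*d + 10*z^2 + z*(48*d + 39) - 4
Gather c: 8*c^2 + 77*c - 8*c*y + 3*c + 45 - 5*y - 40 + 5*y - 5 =8*c^2 + c*(80 - 8*y)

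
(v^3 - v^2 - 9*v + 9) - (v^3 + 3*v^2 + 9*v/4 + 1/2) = -4*v^2 - 45*v/4 + 17/2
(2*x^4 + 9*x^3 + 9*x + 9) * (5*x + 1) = 10*x^5 + 47*x^4 + 9*x^3 + 45*x^2 + 54*x + 9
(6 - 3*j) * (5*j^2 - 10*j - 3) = -15*j^3 + 60*j^2 - 51*j - 18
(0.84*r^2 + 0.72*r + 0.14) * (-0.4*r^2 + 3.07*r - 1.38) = -0.336*r^4 + 2.2908*r^3 + 0.9952*r^2 - 0.5638*r - 0.1932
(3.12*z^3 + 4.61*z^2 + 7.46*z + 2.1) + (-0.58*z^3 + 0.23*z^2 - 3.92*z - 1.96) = 2.54*z^3 + 4.84*z^2 + 3.54*z + 0.14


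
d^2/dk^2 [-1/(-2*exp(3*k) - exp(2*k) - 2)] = 2*(4*(3*exp(k) + 1)^2*exp(2*k) - (9*exp(k) + 2)*(2*exp(3*k) + exp(2*k) + 2))*exp(2*k)/(2*exp(3*k) + exp(2*k) + 2)^3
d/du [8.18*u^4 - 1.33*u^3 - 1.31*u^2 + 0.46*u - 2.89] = 32.72*u^3 - 3.99*u^2 - 2.62*u + 0.46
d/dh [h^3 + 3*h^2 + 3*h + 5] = 3*h^2 + 6*h + 3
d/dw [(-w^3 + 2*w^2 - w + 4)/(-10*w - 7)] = (20*w^3 + w^2 - 28*w + 47)/(100*w^2 + 140*w + 49)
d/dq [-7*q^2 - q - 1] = -14*q - 1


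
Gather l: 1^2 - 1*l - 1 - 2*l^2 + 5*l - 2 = -2*l^2 + 4*l - 2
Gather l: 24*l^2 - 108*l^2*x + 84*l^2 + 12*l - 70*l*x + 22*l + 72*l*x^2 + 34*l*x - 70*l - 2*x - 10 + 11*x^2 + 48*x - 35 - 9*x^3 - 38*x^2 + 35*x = l^2*(108 - 108*x) + l*(72*x^2 - 36*x - 36) - 9*x^3 - 27*x^2 + 81*x - 45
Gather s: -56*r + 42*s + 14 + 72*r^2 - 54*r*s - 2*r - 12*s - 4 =72*r^2 - 58*r + s*(30 - 54*r) + 10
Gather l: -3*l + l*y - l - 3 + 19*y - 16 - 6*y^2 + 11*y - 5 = l*(y - 4) - 6*y^2 + 30*y - 24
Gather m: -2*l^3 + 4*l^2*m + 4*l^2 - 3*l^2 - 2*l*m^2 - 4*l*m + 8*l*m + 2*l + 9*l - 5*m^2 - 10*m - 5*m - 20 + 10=-2*l^3 + l^2 + 11*l + m^2*(-2*l - 5) + m*(4*l^2 + 4*l - 15) - 10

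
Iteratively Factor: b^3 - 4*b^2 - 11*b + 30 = (b - 5)*(b^2 + b - 6) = (b - 5)*(b - 2)*(b + 3)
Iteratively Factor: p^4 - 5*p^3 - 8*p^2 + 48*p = (p)*(p^3 - 5*p^2 - 8*p + 48) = p*(p - 4)*(p^2 - p - 12) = p*(p - 4)^2*(p + 3)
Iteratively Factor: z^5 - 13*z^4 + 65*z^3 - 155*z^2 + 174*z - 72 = (z - 1)*(z^4 - 12*z^3 + 53*z^2 - 102*z + 72) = (z - 2)*(z - 1)*(z^3 - 10*z^2 + 33*z - 36) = (z - 3)*(z - 2)*(z - 1)*(z^2 - 7*z + 12) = (z - 4)*(z - 3)*(z - 2)*(z - 1)*(z - 3)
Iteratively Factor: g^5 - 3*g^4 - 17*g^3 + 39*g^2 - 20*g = (g - 1)*(g^4 - 2*g^3 - 19*g^2 + 20*g) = (g - 1)*(g + 4)*(g^3 - 6*g^2 + 5*g) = (g - 5)*(g - 1)*(g + 4)*(g^2 - g) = (g - 5)*(g - 1)^2*(g + 4)*(g)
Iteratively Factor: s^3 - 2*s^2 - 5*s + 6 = (s - 1)*(s^2 - s - 6) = (s - 1)*(s + 2)*(s - 3)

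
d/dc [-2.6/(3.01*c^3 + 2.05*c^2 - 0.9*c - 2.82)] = (23.478*c^2 + 10.66*c - 2.34)/(3.01*c^3 + 2.05*c^2 - 0.9*c - 2.82)^2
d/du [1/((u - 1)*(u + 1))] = -2*u/(u^4 - 2*u^2 + 1)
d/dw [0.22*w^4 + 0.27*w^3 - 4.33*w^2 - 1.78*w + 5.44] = 0.88*w^3 + 0.81*w^2 - 8.66*w - 1.78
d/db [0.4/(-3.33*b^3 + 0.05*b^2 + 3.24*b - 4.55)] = (3.996*b^2 - 0.04*b - 1.296)/(3.33*b^3 - 0.05*b^2 - 3.24*b + 4.55)^2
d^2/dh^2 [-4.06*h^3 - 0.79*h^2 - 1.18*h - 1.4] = -24.36*h - 1.58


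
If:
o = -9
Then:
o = -9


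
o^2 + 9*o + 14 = (o + 2)*(o + 7)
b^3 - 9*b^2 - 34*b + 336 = (b - 8)*(b - 7)*(b + 6)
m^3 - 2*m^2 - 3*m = m*(m - 3)*(m + 1)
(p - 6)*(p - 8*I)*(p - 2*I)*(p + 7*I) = p^4 - 6*p^3 - 3*I*p^3 + 54*p^2 + 18*I*p^2 - 324*p - 112*I*p + 672*I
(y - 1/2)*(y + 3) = y^2 + 5*y/2 - 3/2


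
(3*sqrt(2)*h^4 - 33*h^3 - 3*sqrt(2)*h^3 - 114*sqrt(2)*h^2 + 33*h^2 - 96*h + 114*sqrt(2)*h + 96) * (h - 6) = 3*sqrt(2)*h^5 - 33*h^4 - 21*sqrt(2)*h^4 - 96*sqrt(2)*h^3 + 231*h^3 - 294*h^2 + 798*sqrt(2)*h^2 - 684*sqrt(2)*h + 672*h - 576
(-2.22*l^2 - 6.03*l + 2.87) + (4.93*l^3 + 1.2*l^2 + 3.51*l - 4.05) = 4.93*l^3 - 1.02*l^2 - 2.52*l - 1.18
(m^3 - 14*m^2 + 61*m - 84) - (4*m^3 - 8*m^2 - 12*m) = -3*m^3 - 6*m^2 + 73*m - 84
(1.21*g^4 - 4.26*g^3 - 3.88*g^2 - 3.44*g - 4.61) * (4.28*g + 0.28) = 5.1788*g^5 - 17.894*g^4 - 17.7992*g^3 - 15.8096*g^2 - 20.694*g - 1.2908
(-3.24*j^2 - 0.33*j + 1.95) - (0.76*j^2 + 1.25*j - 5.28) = -4.0*j^2 - 1.58*j + 7.23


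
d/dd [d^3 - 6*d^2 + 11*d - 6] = 3*d^2 - 12*d + 11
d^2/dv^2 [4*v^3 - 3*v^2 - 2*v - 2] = 24*v - 6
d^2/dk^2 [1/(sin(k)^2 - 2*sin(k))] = 2*(-2*sin(k) + 3 + 1/sin(k) - 6/sin(k)^2 + 4/sin(k)^3)/(sin(k) - 2)^3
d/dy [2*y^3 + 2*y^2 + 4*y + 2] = 6*y^2 + 4*y + 4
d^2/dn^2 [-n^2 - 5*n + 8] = -2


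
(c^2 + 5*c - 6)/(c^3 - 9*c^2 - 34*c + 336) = (c - 1)/(c^2 - 15*c + 56)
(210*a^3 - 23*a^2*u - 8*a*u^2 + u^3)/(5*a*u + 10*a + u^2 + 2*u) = (42*a^2 - 13*a*u + u^2)/(u + 2)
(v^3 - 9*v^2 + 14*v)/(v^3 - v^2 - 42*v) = (v - 2)/(v + 6)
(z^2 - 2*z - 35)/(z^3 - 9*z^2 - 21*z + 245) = 1/(z - 7)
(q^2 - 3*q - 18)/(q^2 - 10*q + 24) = (q + 3)/(q - 4)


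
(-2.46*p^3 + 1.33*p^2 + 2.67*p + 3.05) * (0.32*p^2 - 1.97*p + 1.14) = -0.7872*p^5 + 5.2718*p^4 - 4.5701*p^3 - 2.7677*p^2 - 2.9647*p + 3.477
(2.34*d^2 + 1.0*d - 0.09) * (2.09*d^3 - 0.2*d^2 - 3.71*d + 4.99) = 4.8906*d^5 + 1.622*d^4 - 9.0695*d^3 + 7.9846*d^2 + 5.3239*d - 0.4491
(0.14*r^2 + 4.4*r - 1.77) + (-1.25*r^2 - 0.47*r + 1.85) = -1.11*r^2 + 3.93*r + 0.0800000000000001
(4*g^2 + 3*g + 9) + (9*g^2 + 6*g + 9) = 13*g^2 + 9*g + 18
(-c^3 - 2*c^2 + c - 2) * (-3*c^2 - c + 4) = 3*c^5 + 7*c^4 - 5*c^3 - 3*c^2 + 6*c - 8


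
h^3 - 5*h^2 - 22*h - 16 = (h - 8)*(h + 1)*(h + 2)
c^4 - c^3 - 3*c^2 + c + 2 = (c - 2)*(c - 1)*(c + 1)^2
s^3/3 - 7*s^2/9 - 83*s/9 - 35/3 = (s/3 + 1)*(s - 7)*(s + 5/3)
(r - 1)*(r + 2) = r^2 + r - 2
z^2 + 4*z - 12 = (z - 2)*(z + 6)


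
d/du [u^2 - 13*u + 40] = 2*u - 13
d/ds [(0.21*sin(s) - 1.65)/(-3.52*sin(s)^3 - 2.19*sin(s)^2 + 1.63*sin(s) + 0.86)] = (1.4784*sin(s)^3 - 16.9641*sin(s)^2 - 7.227*sin(s) + 2.8701)*cos(s)/(12.3904*sin(s)^6 + 15.4176*sin(s)^5 - 6.6791*sin(s)^4 - 13.1938*sin(s)^3 - 1.1099*sin(s)^2 + 2.8036*sin(s) + 0.7396)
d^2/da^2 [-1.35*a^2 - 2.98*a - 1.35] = -2.70000000000000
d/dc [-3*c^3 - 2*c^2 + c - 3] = -9*c^2 - 4*c + 1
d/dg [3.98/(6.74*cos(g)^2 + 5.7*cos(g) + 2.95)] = (53.6504*cos(g) + 22.686)*sin(g)/(6.74*cos(g)^2 + 5.7*cos(g) + 2.95)^2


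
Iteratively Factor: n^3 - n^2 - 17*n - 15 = (n - 5)*(n^2 + 4*n + 3) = (n - 5)*(n + 3)*(n + 1)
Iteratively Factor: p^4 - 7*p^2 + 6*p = (p + 3)*(p^3 - 3*p^2 + 2*p) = (p - 1)*(p + 3)*(p^2 - 2*p) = p*(p - 1)*(p + 3)*(p - 2)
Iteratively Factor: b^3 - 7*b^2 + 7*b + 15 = (b - 3)*(b^2 - 4*b - 5) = (b - 3)*(b + 1)*(b - 5)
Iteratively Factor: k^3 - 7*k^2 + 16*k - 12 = (k - 2)*(k^2 - 5*k + 6) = (k - 3)*(k - 2)*(k - 2)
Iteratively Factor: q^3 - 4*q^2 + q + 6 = (q - 3)*(q^2 - q - 2) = (q - 3)*(q + 1)*(q - 2)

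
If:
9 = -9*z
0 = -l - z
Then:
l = 1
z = -1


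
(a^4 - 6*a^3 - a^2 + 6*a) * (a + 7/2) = a^5 - 5*a^4/2 - 22*a^3 + 5*a^2/2 + 21*a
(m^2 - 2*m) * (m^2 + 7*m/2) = m^4 + 3*m^3/2 - 7*m^2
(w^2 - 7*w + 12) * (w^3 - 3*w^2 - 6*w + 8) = w^5 - 10*w^4 + 27*w^3 + 14*w^2 - 128*w + 96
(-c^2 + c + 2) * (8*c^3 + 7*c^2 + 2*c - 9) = -8*c^5 + c^4 + 21*c^3 + 25*c^2 - 5*c - 18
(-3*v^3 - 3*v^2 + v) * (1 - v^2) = 3*v^5 + 3*v^4 - 4*v^3 - 3*v^2 + v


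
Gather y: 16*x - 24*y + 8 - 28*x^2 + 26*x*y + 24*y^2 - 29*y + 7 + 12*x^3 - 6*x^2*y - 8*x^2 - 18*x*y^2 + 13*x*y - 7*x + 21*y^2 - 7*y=12*x^3 - 36*x^2 + 9*x + y^2*(45 - 18*x) + y*(-6*x^2 + 39*x - 60) + 15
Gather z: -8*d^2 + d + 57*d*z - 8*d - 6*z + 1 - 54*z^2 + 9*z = -8*d^2 - 7*d - 54*z^2 + z*(57*d + 3) + 1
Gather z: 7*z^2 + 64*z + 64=7*z^2 + 64*z + 64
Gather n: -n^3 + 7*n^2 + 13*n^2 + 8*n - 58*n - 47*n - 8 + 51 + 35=-n^3 + 20*n^2 - 97*n + 78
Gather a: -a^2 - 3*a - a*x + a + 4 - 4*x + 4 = -a^2 + a*(-x - 2) - 4*x + 8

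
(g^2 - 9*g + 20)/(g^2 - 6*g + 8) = (g - 5)/(g - 2)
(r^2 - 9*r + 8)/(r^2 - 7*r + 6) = (r - 8)/(r - 6)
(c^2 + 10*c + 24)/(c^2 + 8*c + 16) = (c + 6)/(c + 4)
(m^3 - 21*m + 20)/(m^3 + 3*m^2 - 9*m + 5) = (m - 4)/(m - 1)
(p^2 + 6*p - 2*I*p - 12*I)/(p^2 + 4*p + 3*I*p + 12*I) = (p^2 + 2*p*(3 - I) - 12*I)/(p^2 + p*(4 + 3*I) + 12*I)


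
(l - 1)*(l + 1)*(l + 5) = l^3 + 5*l^2 - l - 5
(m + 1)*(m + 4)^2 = m^3 + 9*m^2 + 24*m + 16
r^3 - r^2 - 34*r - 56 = (r - 7)*(r + 2)*(r + 4)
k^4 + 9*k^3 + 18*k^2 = k^2*(k + 3)*(k + 6)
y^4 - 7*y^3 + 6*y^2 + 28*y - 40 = (y - 5)*(y - 2)^2*(y + 2)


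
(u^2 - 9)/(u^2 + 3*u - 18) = (u + 3)/(u + 6)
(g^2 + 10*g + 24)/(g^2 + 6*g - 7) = (g^2 + 10*g + 24)/(g^2 + 6*g - 7)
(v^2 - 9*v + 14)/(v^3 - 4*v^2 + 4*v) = (v - 7)/(v*(v - 2))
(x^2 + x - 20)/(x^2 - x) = (x^2 + x - 20)/(x*(x - 1))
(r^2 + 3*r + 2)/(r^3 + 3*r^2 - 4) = (r + 1)/(r^2 + r - 2)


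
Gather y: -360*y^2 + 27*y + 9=-360*y^2 + 27*y + 9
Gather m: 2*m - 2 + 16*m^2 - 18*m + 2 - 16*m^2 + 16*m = 0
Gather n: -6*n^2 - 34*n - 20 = -6*n^2 - 34*n - 20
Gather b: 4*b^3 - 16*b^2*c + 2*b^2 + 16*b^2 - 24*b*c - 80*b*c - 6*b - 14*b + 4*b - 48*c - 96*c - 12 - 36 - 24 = 4*b^3 + b^2*(18 - 16*c) + b*(-104*c - 16) - 144*c - 72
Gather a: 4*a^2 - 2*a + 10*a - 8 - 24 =4*a^2 + 8*a - 32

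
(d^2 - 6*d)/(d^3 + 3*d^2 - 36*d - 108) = d/(d^2 + 9*d + 18)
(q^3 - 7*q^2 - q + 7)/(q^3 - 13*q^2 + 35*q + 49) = (q - 1)/(q - 7)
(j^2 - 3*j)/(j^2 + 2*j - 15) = j/(j + 5)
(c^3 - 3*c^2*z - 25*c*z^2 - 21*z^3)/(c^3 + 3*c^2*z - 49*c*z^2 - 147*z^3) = (c + z)/(c + 7*z)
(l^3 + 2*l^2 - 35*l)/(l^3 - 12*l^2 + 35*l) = (l + 7)/(l - 7)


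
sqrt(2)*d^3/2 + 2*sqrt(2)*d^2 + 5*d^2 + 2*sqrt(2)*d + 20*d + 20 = (d + 2)*(d + 5*sqrt(2))*(sqrt(2)*d/2 + sqrt(2))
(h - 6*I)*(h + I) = h^2 - 5*I*h + 6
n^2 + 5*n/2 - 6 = (n - 3/2)*(n + 4)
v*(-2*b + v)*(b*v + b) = -2*b^2*v^2 - 2*b^2*v + b*v^3 + b*v^2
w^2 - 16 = (w - 4)*(w + 4)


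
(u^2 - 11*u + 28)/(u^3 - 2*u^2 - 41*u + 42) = (u - 4)/(u^2 + 5*u - 6)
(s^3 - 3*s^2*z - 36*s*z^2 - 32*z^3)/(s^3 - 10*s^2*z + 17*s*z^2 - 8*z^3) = (s^2 + 5*s*z + 4*z^2)/(s^2 - 2*s*z + z^2)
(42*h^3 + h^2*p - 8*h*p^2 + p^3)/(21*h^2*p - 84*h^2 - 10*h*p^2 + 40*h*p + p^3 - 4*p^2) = (2*h + p)/(p - 4)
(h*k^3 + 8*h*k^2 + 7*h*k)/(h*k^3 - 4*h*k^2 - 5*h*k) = (k + 7)/(k - 5)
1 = 1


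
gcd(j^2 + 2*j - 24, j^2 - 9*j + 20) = j - 4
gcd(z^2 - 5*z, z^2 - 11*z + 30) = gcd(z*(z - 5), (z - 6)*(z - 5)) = z - 5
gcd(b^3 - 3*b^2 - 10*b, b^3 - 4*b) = b^2 + 2*b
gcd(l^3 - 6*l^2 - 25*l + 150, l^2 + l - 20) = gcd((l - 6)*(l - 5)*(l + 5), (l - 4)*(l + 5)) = l + 5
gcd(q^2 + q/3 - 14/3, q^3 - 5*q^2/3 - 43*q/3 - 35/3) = q + 7/3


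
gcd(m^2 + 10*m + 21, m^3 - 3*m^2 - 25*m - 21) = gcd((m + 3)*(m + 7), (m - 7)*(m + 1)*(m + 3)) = m + 3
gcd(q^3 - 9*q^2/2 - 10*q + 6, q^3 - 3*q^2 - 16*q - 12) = q^2 - 4*q - 12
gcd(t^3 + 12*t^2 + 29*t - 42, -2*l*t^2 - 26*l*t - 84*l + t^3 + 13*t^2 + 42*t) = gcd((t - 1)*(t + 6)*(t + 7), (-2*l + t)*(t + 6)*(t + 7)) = t^2 + 13*t + 42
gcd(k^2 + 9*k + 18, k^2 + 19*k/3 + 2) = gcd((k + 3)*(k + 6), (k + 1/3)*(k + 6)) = k + 6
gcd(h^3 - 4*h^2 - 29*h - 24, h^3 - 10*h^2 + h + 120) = h^2 - 5*h - 24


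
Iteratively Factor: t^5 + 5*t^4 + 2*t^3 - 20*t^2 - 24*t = (t - 2)*(t^4 + 7*t^3 + 16*t^2 + 12*t) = (t - 2)*(t + 3)*(t^3 + 4*t^2 + 4*t) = t*(t - 2)*(t + 3)*(t^2 + 4*t + 4) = t*(t - 2)*(t + 2)*(t + 3)*(t + 2)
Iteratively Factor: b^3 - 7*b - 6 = (b - 3)*(b^2 + 3*b + 2) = (b - 3)*(b + 2)*(b + 1)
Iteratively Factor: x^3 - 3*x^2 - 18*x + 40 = (x - 5)*(x^2 + 2*x - 8) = (x - 5)*(x + 4)*(x - 2)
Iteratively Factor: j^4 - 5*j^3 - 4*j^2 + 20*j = (j)*(j^3 - 5*j^2 - 4*j + 20) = j*(j - 2)*(j^2 - 3*j - 10) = j*(j - 2)*(j + 2)*(j - 5)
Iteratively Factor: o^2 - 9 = (o - 3)*(o + 3)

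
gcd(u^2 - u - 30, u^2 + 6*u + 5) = u + 5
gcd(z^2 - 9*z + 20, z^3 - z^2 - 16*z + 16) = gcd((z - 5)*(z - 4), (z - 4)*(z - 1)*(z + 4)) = z - 4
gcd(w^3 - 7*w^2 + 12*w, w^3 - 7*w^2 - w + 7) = 1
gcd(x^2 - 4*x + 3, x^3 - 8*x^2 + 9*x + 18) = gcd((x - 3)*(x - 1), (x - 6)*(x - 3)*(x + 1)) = x - 3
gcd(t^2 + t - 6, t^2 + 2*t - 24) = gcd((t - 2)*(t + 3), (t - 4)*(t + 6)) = 1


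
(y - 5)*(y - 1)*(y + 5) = y^3 - y^2 - 25*y + 25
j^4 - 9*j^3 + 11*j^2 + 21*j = j*(j - 7)*(j - 3)*(j + 1)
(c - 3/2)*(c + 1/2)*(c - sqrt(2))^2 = c^4 - 2*sqrt(2)*c^3 - c^3 + 5*c^2/4 + 2*sqrt(2)*c^2 - 2*c + 3*sqrt(2)*c/2 - 3/2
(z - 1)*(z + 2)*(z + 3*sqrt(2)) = z^3 + z^2 + 3*sqrt(2)*z^2 - 2*z + 3*sqrt(2)*z - 6*sqrt(2)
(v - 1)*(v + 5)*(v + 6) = v^3 + 10*v^2 + 19*v - 30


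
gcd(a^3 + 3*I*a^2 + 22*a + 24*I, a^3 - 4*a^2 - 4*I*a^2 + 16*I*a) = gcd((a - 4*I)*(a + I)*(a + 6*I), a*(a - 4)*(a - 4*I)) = a - 4*I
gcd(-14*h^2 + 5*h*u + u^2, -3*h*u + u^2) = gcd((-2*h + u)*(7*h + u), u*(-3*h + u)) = 1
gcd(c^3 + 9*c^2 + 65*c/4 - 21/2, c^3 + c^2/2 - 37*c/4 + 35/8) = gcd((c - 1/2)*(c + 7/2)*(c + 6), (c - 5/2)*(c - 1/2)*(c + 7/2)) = c^2 + 3*c - 7/4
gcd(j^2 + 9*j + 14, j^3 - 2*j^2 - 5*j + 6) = j + 2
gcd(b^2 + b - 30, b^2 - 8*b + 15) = b - 5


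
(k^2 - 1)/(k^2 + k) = (k - 1)/k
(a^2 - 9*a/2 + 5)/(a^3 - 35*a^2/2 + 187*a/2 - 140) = (a - 2)/(a^2 - 15*a + 56)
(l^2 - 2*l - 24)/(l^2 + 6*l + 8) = (l - 6)/(l + 2)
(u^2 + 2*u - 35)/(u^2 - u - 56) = (u - 5)/(u - 8)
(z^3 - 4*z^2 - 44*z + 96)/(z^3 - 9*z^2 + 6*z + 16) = (z + 6)/(z + 1)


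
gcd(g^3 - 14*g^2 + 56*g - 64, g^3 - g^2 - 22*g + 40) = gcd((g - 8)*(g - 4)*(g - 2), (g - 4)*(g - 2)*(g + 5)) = g^2 - 6*g + 8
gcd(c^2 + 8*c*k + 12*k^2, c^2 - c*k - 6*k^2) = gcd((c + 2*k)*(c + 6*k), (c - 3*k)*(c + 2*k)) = c + 2*k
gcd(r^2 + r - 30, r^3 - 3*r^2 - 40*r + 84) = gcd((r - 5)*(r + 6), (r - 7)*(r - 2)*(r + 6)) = r + 6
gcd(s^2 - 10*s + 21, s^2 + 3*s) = 1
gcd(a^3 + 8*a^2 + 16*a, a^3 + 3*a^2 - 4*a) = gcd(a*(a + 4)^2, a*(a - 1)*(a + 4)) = a^2 + 4*a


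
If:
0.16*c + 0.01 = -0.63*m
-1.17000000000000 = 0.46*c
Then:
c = -2.54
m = 0.63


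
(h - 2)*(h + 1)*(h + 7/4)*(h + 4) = h^4 + 19*h^3/4 - 3*h^2/4 - 37*h/2 - 14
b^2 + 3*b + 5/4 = (b + 1/2)*(b + 5/2)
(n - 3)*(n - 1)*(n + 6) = n^3 + 2*n^2 - 21*n + 18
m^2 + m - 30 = (m - 5)*(m + 6)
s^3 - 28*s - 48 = (s - 6)*(s + 2)*(s + 4)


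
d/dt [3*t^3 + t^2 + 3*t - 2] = 9*t^2 + 2*t + 3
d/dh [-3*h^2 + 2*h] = 2 - 6*h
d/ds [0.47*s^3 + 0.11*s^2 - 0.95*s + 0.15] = 1.41*s^2 + 0.22*s - 0.95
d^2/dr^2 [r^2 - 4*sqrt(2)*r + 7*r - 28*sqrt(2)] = 2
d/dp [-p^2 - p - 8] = -2*p - 1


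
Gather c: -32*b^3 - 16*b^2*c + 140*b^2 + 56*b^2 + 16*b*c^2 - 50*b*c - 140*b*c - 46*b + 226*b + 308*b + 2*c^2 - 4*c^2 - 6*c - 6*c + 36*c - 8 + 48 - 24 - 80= -32*b^3 + 196*b^2 + 488*b + c^2*(16*b - 2) + c*(-16*b^2 - 190*b + 24) - 64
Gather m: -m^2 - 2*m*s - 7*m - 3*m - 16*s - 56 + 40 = -m^2 + m*(-2*s - 10) - 16*s - 16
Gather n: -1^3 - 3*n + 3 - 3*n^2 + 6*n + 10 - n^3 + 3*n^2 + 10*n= -n^3 + 13*n + 12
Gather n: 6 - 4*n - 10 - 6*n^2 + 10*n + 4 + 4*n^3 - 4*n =4*n^3 - 6*n^2 + 2*n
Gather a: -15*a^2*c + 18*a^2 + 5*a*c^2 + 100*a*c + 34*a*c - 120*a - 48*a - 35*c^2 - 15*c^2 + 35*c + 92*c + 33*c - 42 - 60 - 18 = a^2*(18 - 15*c) + a*(5*c^2 + 134*c - 168) - 50*c^2 + 160*c - 120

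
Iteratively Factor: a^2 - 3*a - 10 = (a + 2)*(a - 5)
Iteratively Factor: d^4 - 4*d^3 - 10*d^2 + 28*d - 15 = (d - 1)*(d^3 - 3*d^2 - 13*d + 15) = (d - 5)*(d - 1)*(d^2 + 2*d - 3) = (d - 5)*(d - 1)*(d + 3)*(d - 1)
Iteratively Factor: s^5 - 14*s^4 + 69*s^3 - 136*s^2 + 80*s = (s - 4)*(s^4 - 10*s^3 + 29*s^2 - 20*s) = (s - 4)*(s - 1)*(s^3 - 9*s^2 + 20*s) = s*(s - 4)*(s - 1)*(s^2 - 9*s + 20) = s*(s - 4)^2*(s - 1)*(s - 5)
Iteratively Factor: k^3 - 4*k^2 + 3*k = (k - 3)*(k^2 - k) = k*(k - 3)*(k - 1)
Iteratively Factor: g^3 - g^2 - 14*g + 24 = (g - 2)*(g^2 + g - 12) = (g - 3)*(g - 2)*(g + 4)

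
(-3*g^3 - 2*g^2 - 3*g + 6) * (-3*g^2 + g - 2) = 9*g^5 + 3*g^4 + 13*g^3 - 17*g^2 + 12*g - 12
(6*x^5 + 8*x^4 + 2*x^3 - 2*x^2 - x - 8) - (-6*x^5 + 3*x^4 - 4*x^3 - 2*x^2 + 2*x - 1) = 12*x^5 + 5*x^4 + 6*x^3 - 3*x - 7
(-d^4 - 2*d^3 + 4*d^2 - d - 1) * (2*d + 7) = -2*d^5 - 11*d^4 - 6*d^3 + 26*d^2 - 9*d - 7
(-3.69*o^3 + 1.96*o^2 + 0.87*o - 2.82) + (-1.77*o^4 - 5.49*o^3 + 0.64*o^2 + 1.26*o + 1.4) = -1.77*o^4 - 9.18*o^3 + 2.6*o^2 + 2.13*o - 1.42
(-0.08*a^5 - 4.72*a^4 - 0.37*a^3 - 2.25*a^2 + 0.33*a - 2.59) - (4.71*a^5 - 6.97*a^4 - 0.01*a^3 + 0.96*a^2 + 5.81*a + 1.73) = -4.79*a^5 + 2.25*a^4 - 0.36*a^3 - 3.21*a^2 - 5.48*a - 4.32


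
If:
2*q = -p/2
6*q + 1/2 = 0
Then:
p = 1/3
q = -1/12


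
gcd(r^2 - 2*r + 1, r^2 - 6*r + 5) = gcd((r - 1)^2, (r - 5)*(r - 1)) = r - 1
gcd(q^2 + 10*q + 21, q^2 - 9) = q + 3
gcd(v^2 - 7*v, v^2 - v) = v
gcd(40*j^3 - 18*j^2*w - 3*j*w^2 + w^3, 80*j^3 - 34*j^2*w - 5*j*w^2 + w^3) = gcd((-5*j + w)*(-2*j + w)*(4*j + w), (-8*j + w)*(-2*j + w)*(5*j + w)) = -2*j + w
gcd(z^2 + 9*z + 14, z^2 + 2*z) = z + 2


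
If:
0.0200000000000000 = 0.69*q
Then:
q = 0.03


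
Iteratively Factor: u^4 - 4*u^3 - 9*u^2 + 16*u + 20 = (u - 2)*(u^3 - 2*u^2 - 13*u - 10) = (u - 2)*(u + 1)*(u^2 - 3*u - 10) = (u - 2)*(u + 1)*(u + 2)*(u - 5)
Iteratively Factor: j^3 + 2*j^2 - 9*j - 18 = (j - 3)*(j^2 + 5*j + 6) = (j - 3)*(j + 2)*(j + 3)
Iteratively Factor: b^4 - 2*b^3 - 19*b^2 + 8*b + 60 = (b + 3)*(b^3 - 5*b^2 - 4*b + 20) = (b - 2)*(b + 3)*(b^2 - 3*b - 10) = (b - 5)*(b - 2)*(b + 3)*(b + 2)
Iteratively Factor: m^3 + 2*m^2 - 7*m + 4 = (m - 1)*(m^2 + 3*m - 4) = (m - 1)^2*(m + 4)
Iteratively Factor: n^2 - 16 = (n + 4)*(n - 4)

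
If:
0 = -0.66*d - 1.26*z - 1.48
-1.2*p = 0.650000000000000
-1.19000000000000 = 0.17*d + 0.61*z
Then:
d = 3.17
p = -0.54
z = -2.83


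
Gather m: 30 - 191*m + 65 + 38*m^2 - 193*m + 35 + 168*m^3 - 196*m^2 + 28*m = 168*m^3 - 158*m^2 - 356*m + 130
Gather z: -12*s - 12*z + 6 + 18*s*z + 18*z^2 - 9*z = -12*s + 18*z^2 + z*(18*s - 21) + 6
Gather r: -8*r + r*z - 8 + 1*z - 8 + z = r*(z - 8) + 2*z - 16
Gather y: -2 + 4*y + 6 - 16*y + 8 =12 - 12*y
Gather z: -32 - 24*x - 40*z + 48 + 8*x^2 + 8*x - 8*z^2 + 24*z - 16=8*x^2 - 16*x - 8*z^2 - 16*z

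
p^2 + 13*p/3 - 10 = (p - 5/3)*(p + 6)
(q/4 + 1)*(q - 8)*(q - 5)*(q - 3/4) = q^4/4 - 39*q^3/16 - 21*q^2/16 + 169*q/4 - 30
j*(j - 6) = j^2 - 6*j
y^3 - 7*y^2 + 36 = (y - 6)*(y - 3)*(y + 2)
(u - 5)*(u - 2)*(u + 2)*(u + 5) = u^4 - 29*u^2 + 100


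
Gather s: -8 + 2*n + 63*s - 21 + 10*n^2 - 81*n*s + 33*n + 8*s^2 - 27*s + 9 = 10*n^2 + 35*n + 8*s^2 + s*(36 - 81*n) - 20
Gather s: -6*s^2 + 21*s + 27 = -6*s^2 + 21*s + 27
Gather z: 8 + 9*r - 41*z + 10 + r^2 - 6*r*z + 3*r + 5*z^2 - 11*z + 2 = r^2 + 12*r + 5*z^2 + z*(-6*r - 52) + 20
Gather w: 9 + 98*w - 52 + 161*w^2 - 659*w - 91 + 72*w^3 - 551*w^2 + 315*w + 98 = 72*w^3 - 390*w^2 - 246*w - 36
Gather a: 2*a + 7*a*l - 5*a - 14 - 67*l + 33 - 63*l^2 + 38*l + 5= a*(7*l - 3) - 63*l^2 - 29*l + 24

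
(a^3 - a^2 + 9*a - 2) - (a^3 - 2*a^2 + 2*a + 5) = a^2 + 7*a - 7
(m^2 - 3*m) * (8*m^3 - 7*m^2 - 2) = 8*m^5 - 31*m^4 + 21*m^3 - 2*m^2 + 6*m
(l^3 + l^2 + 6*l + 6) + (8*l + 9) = l^3 + l^2 + 14*l + 15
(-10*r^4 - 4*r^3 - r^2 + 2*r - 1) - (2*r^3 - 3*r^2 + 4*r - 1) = -10*r^4 - 6*r^3 + 2*r^2 - 2*r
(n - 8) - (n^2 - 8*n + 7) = -n^2 + 9*n - 15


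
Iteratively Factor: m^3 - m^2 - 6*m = (m + 2)*(m^2 - 3*m) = (m - 3)*(m + 2)*(m)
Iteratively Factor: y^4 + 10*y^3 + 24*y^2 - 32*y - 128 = (y + 4)*(y^3 + 6*y^2 - 32) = (y + 4)^2*(y^2 + 2*y - 8) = (y + 4)^3*(y - 2)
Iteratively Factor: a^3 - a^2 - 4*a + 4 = (a - 1)*(a^2 - 4) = (a - 1)*(a + 2)*(a - 2)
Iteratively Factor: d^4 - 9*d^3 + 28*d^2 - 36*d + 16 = (d - 2)*(d^3 - 7*d^2 + 14*d - 8) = (d - 2)*(d - 1)*(d^2 - 6*d + 8) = (d - 4)*(d - 2)*(d - 1)*(d - 2)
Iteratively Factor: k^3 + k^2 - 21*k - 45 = (k - 5)*(k^2 + 6*k + 9) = (k - 5)*(k + 3)*(k + 3)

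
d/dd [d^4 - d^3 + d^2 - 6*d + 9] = 4*d^3 - 3*d^2 + 2*d - 6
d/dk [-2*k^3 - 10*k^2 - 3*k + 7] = -6*k^2 - 20*k - 3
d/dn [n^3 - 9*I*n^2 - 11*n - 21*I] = 3*n^2 - 18*I*n - 11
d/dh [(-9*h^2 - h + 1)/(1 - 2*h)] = (18*h^2 - 18*h + 1)/(4*h^2 - 4*h + 1)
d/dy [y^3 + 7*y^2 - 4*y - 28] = 3*y^2 + 14*y - 4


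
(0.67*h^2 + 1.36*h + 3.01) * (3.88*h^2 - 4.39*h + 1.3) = 2.5996*h^4 + 2.3355*h^3 + 6.5794*h^2 - 11.4459*h + 3.913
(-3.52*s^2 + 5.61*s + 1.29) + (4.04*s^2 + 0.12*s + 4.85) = 0.52*s^2 + 5.73*s + 6.14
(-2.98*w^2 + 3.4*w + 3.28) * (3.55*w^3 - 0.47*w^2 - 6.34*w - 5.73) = -10.579*w^5 + 13.4706*w^4 + 28.9392*w^3 - 6.02219999999999*w^2 - 40.2772*w - 18.7944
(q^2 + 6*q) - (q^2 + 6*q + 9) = -9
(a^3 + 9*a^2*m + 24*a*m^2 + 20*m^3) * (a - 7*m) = a^4 + 2*a^3*m - 39*a^2*m^2 - 148*a*m^3 - 140*m^4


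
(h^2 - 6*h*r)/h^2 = (h - 6*r)/h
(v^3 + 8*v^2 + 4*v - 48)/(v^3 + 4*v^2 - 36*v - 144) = (v - 2)/(v - 6)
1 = 1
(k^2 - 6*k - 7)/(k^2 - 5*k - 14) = (k + 1)/(k + 2)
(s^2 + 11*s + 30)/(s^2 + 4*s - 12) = (s + 5)/(s - 2)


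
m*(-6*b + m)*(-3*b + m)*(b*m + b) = 18*b^3*m^2 + 18*b^3*m - 9*b^2*m^3 - 9*b^2*m^2 + b*m^4 + b*m^3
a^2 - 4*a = a*(a - 4)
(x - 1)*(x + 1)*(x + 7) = x^3 + 7*x^2 - x - 7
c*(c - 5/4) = c^2 - 5*c/4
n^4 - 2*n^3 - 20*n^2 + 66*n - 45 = (n - 3)^2*(n - 1)*(n + 5)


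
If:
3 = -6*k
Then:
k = -1/2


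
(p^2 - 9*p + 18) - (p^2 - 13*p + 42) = 4*p - 24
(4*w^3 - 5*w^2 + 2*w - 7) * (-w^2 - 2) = -4*w^5 + 5*w^4 - 10*w^3 + 17*w^2 - 4*w + 14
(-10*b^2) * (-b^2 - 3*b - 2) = 10*b^4 + 30*b^3 + 20*b^2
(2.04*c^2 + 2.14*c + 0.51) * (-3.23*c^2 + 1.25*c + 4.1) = -6.5892*c^4 - 4.3622*c^3 + 9.3917*c^2 + 9.4115*c + 2.091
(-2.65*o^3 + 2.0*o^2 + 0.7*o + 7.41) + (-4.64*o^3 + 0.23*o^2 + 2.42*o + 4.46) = -7.29*o^3 + 2.23*o^2 + 3.12*o + 11.87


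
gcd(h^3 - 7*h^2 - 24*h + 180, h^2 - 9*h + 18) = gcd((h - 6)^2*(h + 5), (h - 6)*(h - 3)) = h - 6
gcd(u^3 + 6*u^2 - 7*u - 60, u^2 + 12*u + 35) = u + 5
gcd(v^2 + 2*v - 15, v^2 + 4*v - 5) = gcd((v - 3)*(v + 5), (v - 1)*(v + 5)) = v + 5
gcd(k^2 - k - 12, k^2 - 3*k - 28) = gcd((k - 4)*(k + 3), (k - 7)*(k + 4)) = 1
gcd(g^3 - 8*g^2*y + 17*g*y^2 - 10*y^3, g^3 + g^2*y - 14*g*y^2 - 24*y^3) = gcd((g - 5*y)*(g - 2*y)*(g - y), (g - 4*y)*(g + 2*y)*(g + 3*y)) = 1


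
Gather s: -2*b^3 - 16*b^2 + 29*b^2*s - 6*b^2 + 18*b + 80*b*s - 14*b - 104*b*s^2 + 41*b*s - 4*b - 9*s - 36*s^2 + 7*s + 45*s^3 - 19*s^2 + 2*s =-2*b^3 - 22*b^2 + 45*s^3 + s^2*(-104*b - 55) + s*(29*b^2 + 121*b)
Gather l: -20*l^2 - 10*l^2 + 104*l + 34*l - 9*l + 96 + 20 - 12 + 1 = -30*l^2 + 129*l + 105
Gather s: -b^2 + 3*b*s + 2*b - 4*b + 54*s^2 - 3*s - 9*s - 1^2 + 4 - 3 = -b^2 - 2*b + 54*s^2 + s*(3*b - 12)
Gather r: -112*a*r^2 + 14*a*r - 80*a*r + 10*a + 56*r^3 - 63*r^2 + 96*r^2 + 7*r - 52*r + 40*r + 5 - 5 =10*a + 56*r^3 + r^2*(33 - 112*a) + r*(-66*a - 5)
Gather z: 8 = 8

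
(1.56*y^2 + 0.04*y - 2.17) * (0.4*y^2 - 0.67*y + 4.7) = 0.624*y^4 - 1.0292*y^3 + 6.4372*y^2 + 1.6419*y - 10.199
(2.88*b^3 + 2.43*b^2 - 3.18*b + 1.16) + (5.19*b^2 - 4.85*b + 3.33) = 2.88*b^3 + 7.62*b^2 - 8.03*b + 4.49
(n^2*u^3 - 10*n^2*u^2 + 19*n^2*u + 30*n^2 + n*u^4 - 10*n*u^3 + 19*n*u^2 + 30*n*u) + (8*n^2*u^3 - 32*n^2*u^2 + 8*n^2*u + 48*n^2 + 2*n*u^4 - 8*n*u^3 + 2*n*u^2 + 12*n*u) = 9*n^2*u^3 - 42*n^2*u^2 + 27*n^2*u + 78*n^2 + 3*n*u^4 - 18*n*u^3 + 21*n*u^2 + 42*n*u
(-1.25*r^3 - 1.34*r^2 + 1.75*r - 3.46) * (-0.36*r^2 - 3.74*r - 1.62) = 0.45*r^5 + 5.1574*r^4 + 6.4066*r^3 - 3.1286*r^2 + 10.1054*r + 5.6052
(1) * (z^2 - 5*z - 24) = z^2 - 5*z - 24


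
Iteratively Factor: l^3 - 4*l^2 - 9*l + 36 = (l - 3)*(l^2 - l - 12) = (l - 3)*(l + 3)*(l - 4)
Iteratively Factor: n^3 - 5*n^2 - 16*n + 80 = (n + 4)*(n^2 - 9*n + 20) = (n - 5)*(n + 4)*(n - 4)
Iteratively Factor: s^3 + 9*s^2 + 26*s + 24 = (s + 3)*(s^2 + 6*s + 8) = (s + 3)*(s + 4)*(s + 2)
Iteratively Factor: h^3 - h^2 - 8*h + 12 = (h + 3)*(h^2 - 4*h + 4) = (h - 2)*(h + 3)*(h - 2)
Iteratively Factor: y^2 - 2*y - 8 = (y - 4)*(y + 2)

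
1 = 1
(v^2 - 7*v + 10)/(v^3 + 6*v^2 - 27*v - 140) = (v - 2)/(v^2 + 11*v + 28)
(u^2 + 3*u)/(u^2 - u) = (u + 3)/(u - 1)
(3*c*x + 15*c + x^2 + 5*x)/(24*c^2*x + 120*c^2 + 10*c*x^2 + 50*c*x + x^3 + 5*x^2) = (3*c + x)/(24*c^2 + 10*c*x + x^2)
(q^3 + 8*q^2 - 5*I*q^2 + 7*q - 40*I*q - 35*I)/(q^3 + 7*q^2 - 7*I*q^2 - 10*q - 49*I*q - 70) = (q + 1)/(q - 2*I)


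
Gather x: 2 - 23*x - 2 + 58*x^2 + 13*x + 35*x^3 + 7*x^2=35*x^3 + 65*x^2 - 10*x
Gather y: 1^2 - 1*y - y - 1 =-2*y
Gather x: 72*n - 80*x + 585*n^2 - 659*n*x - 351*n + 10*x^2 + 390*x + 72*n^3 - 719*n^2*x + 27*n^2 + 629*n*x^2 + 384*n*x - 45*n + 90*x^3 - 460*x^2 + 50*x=72*n^3 + 612*n^2 - 324*n + 90*x^3 + x^2*(629*n - 450) + x*(-719*n^2 - 275*n + 360)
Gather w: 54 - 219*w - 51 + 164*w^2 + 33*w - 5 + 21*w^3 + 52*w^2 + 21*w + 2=21*w^3 + 216*w^2 - 165*w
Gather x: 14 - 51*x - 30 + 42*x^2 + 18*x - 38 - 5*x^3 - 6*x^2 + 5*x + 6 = -5*x^3 + 36*x^2 - 28*x - 48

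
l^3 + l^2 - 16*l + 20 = (l - 2)^2*(l + 5)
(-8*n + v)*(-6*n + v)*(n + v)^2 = 48*n^4 + 82*n^3*v + 21*n^2*v^2 - 12*n*v^3 + v^4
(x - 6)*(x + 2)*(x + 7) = x^3 + 3*x^2 - 40*x - 84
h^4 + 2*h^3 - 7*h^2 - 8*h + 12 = (h - 2)*(h - 1)*(h + 2)*(h + 3)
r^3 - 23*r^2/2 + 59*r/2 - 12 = (r - 8)*(r - 3)*(r - 1/2)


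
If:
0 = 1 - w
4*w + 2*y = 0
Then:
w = 1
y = -2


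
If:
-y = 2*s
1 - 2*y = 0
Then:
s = -1/4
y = 1/2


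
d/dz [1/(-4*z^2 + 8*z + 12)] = (z - 1)/(2*(-z^2 + 2*z + 3)^2)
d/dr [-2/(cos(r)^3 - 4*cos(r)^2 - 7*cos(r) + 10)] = 2*(-3*cos(r)^2 + 8*cos(r) + 7)*sin(r)/(cos(r)^3 - 4*cos(r)^2 - 7*cos(r) + 10)^2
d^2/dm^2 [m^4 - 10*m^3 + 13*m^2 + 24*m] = 12*m^2 - 60*m + 26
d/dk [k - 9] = 1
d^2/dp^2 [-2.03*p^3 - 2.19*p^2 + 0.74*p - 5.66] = -12.18*p - 4.38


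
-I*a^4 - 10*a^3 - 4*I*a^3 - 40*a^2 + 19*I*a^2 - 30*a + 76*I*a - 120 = (a + 4)*(a - 6*I)*(a - 5*I)*(-I*a + 1)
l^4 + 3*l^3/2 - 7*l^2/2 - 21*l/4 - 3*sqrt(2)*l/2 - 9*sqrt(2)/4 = (l + 3/2)*(l - 3*sqrt(2)/2)*(l + sqrt(2)/2)*(l + sqrt(2))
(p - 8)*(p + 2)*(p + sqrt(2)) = p^3 - 6*p^2 + sqrt(2)*p^2 - 16*p - 6*sqrt(2)*p - 16*sqrt(2)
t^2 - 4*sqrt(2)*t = t*(t - 4*sqrt(2))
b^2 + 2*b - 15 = (b - 3)*(b + 5)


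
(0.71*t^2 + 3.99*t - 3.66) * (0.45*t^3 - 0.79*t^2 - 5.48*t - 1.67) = 0.3195*t^5 + 1.2346*t^4 - 8.6899*t^3 - 20.1595*t^2 + 13.3935*t + 6.1122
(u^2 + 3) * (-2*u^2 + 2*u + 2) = -2*u^4 + 2*u^3 - 4*u^2 + 6*u + 6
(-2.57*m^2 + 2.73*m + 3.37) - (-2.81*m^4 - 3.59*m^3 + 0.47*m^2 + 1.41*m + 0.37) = 2.81*m^4 + 3.59*m^3 - 3.04*m^2 + 1.32*m + 3.0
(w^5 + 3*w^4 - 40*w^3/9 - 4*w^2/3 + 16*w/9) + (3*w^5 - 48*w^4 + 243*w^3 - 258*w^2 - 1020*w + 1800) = 4*w^5 - 45*w^4 + 2147*w^3/9 - 778*w^2/3 - 9164*w/9 + 1800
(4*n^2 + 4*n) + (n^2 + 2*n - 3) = 5*n^2 + 6*n - 3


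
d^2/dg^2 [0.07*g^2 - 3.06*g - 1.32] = 0.140000000000000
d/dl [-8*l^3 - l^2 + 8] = 2*l*(-12*l - 1)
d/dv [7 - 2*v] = -2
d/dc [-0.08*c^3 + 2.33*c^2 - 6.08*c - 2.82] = -0.24*c^2 + 4.66*c - 6.08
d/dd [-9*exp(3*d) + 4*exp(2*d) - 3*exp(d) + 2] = (-27*exp(2*d) + 8*exp(d) - 3)*exp(d)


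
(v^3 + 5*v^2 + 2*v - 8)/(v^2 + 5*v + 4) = (v^2 + v - 2)/(v + 1)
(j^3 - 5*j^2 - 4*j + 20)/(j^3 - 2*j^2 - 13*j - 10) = (j - 2)/(j + 1)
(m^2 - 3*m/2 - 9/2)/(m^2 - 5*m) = (2*m^2 - 3*m - 9)/(2*m*(m - 5))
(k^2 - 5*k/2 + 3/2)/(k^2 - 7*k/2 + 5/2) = (2*k - 3)/(2*k - 5)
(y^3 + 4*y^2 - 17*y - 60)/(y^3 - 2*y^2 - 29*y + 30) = (y^2 - y - 12)/(y^2 - 7*y + 6)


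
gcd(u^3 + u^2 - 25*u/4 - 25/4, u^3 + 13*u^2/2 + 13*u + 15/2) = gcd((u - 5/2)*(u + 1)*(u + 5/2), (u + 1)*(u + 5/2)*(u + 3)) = u^2 + 7*u/2 + 5/2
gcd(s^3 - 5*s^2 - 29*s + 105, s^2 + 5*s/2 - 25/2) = s + 5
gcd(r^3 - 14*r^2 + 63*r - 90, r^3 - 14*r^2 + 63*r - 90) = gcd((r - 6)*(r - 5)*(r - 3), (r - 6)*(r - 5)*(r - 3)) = r^3 - 14*r^2 + 63*r - 90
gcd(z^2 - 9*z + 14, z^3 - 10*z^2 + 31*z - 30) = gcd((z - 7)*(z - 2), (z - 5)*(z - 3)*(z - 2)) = z - 2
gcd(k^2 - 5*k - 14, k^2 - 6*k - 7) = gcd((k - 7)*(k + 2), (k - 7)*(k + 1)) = k - 7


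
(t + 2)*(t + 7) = t^2 + 9*t + 14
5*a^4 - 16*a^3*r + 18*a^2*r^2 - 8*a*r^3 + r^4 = (-5*a + r)*(-a + r)^3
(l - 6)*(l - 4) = l^2 - 10*l + 24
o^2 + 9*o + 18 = (o + 3)*(o + 6)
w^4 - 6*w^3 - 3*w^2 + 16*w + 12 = (w - 6)*(w - 2)*(w + 1)^2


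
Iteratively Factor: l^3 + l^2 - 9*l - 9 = (l + 3)*(l^2 - 2*l - 3) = (l - 3)*(l + 3)*(l + 1)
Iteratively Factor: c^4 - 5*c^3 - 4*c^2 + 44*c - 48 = (c - 2)*(c^3 - 3*c^2 - 10*c + 24) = (c - 2)^2*(c^2 - c - 12) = (c - 2)^2*(c + 3)*(c - 4)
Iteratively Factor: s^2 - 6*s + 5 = (s - 1)*(s - 5)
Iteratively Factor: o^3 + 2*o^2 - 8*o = (o + 4)*(o^2 - 2*o) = o*(o + 4)*(o - 2)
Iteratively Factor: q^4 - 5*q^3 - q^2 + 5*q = (q - 5)*(q^3 - q) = (q - 5)*(q - 1)*(q^2 + q) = q*(q - 5)*(q - 1)*(q + 1)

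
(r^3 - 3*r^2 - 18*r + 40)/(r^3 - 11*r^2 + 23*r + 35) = (r^2 + 2*r - 8)/(r^2 - 6*r - 7)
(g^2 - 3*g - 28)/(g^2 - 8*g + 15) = (g^2 - 3*g - 28)/(g^2 - 8*g + 15)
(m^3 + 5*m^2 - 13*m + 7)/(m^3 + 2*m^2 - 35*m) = (m^2 - 2*m + 1)/(m*(m - 5))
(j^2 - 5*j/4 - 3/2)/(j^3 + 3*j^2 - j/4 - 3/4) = (4*j^2 - 5*j - 6)/(4*j^3 + 12*j^2 - j - 3)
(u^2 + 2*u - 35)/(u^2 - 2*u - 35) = (-u^2 - 2*u + 35)/(-u^2 + 2*u + 35)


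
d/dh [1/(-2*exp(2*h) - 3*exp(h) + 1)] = (4*exp(h) + 3)*exp(h)/(2*exp(2*h) + 3*exp(h) - 1)^2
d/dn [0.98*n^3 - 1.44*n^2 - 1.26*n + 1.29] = 2.94*n^2 - 2.88*n - 1.26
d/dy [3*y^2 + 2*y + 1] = 6*y + 2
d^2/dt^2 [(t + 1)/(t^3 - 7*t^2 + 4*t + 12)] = 2*(3*t^2 - 24*t + 52)/(t^6 - 24*t^5 + 228*t^4 - 1088*t^3 + 2736*t^2 - 3456*t + 1728)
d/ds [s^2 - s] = 2*s - 1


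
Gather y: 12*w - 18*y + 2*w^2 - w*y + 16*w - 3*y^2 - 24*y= 2*w^2 + 28*w - 3*y^2 + y*(-w - 42)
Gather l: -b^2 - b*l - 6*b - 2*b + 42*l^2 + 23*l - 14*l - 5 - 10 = -b^2 - 8*b + 42*l^2 + l*(9 - b) - 15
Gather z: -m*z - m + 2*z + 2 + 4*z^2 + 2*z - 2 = -m + 4*z^2 + z*(4 - m)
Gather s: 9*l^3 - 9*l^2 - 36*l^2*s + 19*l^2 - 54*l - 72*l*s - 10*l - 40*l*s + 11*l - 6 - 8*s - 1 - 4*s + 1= 9*l^3 + 10*l^2 - 53*l + s*(-36*l^2 - 112*l - 12) - 6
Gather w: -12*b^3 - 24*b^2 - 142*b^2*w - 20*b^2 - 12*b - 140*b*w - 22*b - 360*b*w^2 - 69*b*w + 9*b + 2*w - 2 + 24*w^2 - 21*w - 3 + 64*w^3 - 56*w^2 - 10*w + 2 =-12*b^3 - 44*b^2 - 25*b + 64*w^3 + w^2*(-360*b - 32) + w*(-142*b^2 - 209*b - 29) - 3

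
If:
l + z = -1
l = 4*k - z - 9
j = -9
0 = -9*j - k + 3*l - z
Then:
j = -9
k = 2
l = -20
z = 19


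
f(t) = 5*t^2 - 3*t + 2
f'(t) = 10*t - 3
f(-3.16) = 61.41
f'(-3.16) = -34.60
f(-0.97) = 9.61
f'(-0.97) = -12.70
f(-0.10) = 2.35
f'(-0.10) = -4.00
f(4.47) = 88.49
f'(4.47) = 41.70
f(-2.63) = 44.47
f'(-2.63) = -29.30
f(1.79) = 12.65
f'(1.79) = 14.90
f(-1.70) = 21.55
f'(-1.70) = -20.00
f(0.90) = 3.35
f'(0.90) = 6.00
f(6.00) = 164.00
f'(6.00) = 57.00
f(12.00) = 686.00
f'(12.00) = 117.00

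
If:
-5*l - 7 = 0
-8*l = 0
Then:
No Solution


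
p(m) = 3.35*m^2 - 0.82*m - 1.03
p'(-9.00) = -61.12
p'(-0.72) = -5.64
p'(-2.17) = -15.36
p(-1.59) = 8.74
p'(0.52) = 2.66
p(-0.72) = 1.30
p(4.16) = 53.53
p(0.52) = -0.55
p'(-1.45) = -10.54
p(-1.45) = 7.20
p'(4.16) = 27.05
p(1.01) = 1.56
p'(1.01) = 5.95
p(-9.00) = 277.70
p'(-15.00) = -101.32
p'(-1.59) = -11.47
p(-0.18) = -0.77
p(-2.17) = 16.52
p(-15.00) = 765.02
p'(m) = 6.7*m - 0.82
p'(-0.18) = -2.03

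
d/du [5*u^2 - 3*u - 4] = 10*u - 3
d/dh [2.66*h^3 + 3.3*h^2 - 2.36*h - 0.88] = 7.98*h^2 + 6.6*h - 2.36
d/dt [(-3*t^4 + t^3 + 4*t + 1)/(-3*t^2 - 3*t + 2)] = (18*t^5 + 24*t^4 - 30*t^3 + 18*t^2 + 6*t + 11)/(9*t^4 + 18*t^3 - 3*t^2 - 12*t + 4)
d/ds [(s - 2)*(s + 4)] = 2*s + 2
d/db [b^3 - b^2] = b*(3*b - 2)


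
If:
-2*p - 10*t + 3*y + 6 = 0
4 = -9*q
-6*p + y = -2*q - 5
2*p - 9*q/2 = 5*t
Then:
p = 31/36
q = -4/9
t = 67/90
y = 19/18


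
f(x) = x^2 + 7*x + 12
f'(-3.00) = 1.00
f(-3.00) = 0.00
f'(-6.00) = -5.00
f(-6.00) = 6.00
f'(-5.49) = -3.98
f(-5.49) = 3.71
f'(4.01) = 15.02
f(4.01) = 56.15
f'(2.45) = 11.90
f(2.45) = 35.15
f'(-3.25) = 0.50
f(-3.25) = -0.19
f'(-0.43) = 6.14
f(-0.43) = 9.17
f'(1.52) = 10.04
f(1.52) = 24.95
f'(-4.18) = -1.36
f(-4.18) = 0.21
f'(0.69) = 8.38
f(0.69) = 17.31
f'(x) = 2*x + 7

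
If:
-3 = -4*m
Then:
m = 3/4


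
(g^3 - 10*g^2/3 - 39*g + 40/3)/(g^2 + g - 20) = (3*g^2 - 25*g + 8)/(3*(g - 4))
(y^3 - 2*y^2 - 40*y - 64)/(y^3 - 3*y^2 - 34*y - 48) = (y + 4)/(y + 3)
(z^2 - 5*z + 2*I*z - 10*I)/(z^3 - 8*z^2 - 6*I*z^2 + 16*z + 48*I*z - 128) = (z - 5)/(z^2 - 8*z*(1 + I) + 64*I)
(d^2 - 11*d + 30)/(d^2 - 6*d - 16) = (-d^2 + 11*d - 30)/(-d^2 + 6*d + 16)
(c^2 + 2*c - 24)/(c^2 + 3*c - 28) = (c + 6)/(c + 7)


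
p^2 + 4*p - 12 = (p - 2)*(p + 6)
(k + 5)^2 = k^2 + 10*k + 25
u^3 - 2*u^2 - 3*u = u*(u - 3)*(u + 1)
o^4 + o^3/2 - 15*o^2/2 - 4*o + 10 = (o - 5/2)*(o - 1)*(o + 2)^2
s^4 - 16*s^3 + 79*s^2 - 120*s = s*(s - 8)*(s - 5)*(s - 3)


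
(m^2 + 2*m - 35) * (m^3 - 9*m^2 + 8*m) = m^5 - 7*m^4 - 45*m^3 + 331*m^2 - 280*m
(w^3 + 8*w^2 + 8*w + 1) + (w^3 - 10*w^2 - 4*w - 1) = 2*w^3 - 2*w^2 + 4*w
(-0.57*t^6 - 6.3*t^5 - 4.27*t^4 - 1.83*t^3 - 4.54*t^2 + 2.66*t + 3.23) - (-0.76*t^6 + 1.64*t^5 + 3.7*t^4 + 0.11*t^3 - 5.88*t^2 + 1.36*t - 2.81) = 0.19*t^6 - 7.94*t^5 - 7.97*t^4 - 1.94*t^3 + 1.34*t^2 + 1.3*t + 6.04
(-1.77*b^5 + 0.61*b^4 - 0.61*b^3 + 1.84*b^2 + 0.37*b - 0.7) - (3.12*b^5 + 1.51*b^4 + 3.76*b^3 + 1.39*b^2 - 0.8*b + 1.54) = -4.89*b^5 - 0.9*b^4 - 4.37*b^3 + 0.45*b^2 + 1.17*b - 2.24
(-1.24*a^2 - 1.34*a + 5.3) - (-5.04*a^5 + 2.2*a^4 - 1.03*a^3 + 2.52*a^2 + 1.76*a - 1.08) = 5.04*a^5 - 2.2*a^4 + 1.03*a^3 - 3.76*a^2 - 3.1*a + 6.38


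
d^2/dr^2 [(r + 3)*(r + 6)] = 2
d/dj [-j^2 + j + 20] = 1 - 2*j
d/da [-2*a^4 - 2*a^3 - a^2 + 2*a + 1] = -8*a^3 - 6*a^2 - 2*a + 2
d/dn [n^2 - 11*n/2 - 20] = 2*n - 11/2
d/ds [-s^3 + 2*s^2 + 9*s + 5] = -3*s^2 + 4*s + 9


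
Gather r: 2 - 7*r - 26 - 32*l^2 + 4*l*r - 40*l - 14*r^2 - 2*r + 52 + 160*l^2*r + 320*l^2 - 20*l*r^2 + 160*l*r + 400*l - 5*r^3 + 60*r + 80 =288*l^2 + 360*l - 5*r^3 + r^2*(-20*l - 14) + r*(160*l^2 + 164*l + 51) + 108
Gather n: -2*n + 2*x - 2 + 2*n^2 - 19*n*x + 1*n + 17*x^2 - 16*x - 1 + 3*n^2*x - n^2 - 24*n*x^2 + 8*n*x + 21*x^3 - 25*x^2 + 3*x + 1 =n^2*(3*x + 1) + n*(-24*x^2 - 11*x - 1) + 21*x^3 - 8*x^2 - 11*x - 2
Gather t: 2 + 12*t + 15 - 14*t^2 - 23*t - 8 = -14*t^2 - 11*t + 9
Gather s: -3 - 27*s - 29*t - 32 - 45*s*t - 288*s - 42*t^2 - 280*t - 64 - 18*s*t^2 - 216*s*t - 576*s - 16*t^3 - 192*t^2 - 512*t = s*(-18*t^2 - 261*t - 891) - 16*t^3 - 234*t^2 - 821*t - 99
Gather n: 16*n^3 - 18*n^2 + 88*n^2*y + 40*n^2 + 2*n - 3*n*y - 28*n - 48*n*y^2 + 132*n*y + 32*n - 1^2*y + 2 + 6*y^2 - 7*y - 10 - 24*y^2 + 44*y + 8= 16*n^3 + n^2*(88*y + 22) + n*(-48*y^2 + 129*y + 6) - 18*y^2 + 36*y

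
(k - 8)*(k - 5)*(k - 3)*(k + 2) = k^4 - 14*k^3 + 47*k^2 + 38*k - 240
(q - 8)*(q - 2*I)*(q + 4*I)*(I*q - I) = I*q^4 - 2*q^3 - 9*I*q^3 + 18*q^2 + 16*I*q^2 - 16*q - 72*I*q + 64*I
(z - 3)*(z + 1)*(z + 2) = z^3 - 7*z - 6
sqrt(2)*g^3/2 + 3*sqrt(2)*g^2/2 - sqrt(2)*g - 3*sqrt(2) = (g + 3)*(g - sqrt(2))*(sqrt(2)*g/2 + 1)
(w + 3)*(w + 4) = w^2 + 7*w + 12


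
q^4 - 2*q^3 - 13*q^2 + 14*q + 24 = (q - 4)*(q - 2)*(q + 1)*(q + 3)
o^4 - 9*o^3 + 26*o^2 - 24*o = o*(o - 4)*(o - 3)*(o - 2)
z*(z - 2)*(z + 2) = z^3 - 4*z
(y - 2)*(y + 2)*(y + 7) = y^3 + 7*y^2 - 4*y - 28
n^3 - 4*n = n*(n - 2)*(n + 2)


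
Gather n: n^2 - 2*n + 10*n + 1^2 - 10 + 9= n^2 + 8*n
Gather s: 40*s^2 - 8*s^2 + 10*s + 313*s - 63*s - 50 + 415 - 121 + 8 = 32*s^2 + 260*s + 252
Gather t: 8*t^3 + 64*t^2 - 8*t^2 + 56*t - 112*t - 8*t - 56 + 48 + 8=8*t^3 + 56*t^2 - 64*t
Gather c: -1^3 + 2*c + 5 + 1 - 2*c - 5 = 0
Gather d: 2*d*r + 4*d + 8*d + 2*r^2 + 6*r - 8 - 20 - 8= d*(2*r + 12) + 2*r^2 + 6*r - 36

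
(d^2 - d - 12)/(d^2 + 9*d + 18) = (d - 4)/(d + 6)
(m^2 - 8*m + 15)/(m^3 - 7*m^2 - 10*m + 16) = (m^2 - 8*m + 15)/(m^3 - 7*m^2 - 10*m + 16)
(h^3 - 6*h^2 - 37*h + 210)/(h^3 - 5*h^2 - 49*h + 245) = (h + 6)/(h + 7)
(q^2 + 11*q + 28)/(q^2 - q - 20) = (q + 7)/(q - 5)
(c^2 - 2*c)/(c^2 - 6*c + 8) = c/(c - 4)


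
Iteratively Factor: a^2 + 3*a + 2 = (a + 1)*(a + 2)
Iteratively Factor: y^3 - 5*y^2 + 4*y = (y - 1)*(y^2 - 4*y) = (y - 4)*(y - 1)*(y)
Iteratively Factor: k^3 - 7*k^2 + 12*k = (k)*(k^2 - 7*k + 12) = k*(k - 4)*(k - 3)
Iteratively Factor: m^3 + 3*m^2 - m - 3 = (m + 3)*(m^2 - 1) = (m - 1)*(m + 3)*(m + 1)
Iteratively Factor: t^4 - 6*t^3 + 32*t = (t)*(t^3 - 6*t^2 + 32) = t*(t - 4)*(t^2 - 2*t - 8) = t*(t - 4)*(t + 2)*(t - 4)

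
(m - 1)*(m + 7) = m^2 + 6*m - 7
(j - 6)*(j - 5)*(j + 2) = j^3 - 9*j^2 + 8*j + 60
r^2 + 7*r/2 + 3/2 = (r + 1/2)*(r + 3)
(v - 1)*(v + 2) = v^2 + v - 2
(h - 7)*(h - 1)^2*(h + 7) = h^4 - 2*h^3 - 48*h^2 + 98*h - 49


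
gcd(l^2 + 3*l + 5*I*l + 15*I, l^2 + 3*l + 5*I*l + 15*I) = l^2 + l*(3 + 5*I) + 15*I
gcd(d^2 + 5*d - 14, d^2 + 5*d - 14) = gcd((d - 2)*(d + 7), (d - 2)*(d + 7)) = d^2 + 5*d - 14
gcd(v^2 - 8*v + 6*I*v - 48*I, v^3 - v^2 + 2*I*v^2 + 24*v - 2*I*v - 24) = v + 6*I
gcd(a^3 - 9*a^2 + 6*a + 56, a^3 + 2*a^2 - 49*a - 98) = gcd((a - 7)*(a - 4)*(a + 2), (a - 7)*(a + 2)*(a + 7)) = a^2 - 5*a - 14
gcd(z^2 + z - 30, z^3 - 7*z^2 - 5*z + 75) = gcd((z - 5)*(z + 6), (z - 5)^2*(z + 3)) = z - 5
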